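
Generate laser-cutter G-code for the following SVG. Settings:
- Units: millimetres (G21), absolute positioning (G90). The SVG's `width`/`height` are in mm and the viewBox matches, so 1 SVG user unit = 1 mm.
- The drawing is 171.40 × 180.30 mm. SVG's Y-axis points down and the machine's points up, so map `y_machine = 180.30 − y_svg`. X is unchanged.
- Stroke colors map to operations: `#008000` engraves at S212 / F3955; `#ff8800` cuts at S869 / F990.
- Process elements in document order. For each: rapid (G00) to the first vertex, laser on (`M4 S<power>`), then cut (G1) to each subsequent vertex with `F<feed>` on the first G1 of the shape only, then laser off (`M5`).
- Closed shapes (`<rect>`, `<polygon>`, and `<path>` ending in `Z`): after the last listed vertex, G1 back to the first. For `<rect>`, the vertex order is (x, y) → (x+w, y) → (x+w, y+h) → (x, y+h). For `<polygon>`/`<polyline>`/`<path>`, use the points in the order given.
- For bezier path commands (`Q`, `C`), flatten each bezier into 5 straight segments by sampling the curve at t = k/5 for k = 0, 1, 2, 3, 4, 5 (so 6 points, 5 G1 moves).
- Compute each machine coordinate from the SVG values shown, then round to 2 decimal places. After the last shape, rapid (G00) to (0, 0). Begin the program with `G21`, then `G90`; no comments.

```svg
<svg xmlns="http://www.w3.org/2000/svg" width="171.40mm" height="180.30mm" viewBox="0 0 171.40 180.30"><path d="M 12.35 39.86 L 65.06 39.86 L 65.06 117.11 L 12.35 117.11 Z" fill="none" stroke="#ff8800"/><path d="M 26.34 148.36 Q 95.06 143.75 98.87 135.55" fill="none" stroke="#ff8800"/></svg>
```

Since the viewBox matches the mm dimensions, user units are millimetres directly. The only transform is the Y-flip y_m = 180.30 − y_svg.

Shape 1 is a rectangle drawn with `<path>`. Its stroke #ff8800 means cut at S869, F990. After flipping Y the toolpath is (12.35,140.44) → (65.06,140.44) → (65.06,63.19) → (12.35,63.19) → (12.35,140.44), returning to the start.

Shape 2 is a quadratic bezier drawn with `<path>`. Its stroke #ff8800 means cut at S869, F990. After flipping Y the toolpath is (26.34,31.94) → (51.23,33.93) → (70.93,36.20) → (85.44,38.76) → (94.75,41.61) → (98.87,44.75).

G21
G90
G00 X12.35 Y140.44
M4 S869
G1 X65.06 Y140.44 F990
G1 X65.06 Y63.19
G1 X12.35 Y63.19
G1 X12.35 Y140.44
M5
G00 X26.34 Y31.94
M4 S869
G1 X51.23 Y33.93 F990
G1 X70.93 Y36.20
G1 X85.44 Y38.76
G1 X94.75 Y41.61
G1 X98.87 Y44.75
M5
G00 X0.00 Y0.00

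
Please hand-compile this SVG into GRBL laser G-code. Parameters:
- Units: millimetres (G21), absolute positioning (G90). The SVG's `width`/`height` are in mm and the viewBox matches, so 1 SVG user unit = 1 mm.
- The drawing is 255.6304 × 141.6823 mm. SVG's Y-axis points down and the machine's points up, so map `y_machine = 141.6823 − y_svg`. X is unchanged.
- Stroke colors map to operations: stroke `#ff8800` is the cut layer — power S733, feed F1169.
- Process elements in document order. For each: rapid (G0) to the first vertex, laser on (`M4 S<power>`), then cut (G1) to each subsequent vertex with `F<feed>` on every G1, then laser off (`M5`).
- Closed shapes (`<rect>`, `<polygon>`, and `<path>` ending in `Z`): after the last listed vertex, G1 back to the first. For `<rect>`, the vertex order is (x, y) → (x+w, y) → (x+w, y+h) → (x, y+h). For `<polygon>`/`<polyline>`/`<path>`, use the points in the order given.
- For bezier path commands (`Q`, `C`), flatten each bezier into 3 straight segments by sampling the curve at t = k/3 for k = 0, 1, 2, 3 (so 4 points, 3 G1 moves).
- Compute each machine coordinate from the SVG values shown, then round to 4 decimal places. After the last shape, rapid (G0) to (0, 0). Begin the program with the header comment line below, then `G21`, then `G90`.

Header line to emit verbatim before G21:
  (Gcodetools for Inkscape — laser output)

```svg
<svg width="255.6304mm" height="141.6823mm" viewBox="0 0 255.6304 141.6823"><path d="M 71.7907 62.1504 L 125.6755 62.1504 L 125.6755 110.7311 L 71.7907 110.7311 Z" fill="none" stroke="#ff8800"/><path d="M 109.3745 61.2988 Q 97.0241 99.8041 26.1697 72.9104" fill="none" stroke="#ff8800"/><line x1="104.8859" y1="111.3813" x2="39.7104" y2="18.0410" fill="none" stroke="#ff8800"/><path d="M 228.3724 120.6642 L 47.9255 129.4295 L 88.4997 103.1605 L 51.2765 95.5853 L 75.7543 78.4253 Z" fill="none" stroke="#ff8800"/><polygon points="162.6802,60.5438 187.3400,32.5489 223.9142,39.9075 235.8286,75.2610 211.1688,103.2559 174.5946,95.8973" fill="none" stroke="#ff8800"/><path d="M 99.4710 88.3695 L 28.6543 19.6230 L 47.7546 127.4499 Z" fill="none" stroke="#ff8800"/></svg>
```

Since the viewBox matches the mm dimensions, user units are millimetres directly. The only transform is the Y-flip y_m = 141.6823 − y_svg.

Shape 1 is a rectangle drawn with `<path>`. Its stroke #ff8800 means cut at S733, F1169. After flipping Y the toolpath is (71.7907,79.5319) → (125.6755,79.5319) → (125.6755,30.9512) → (71.7907,30.9512) → (71.7907,79.5319), returning to the start.

Shape 2 is a quadratic bezier drawn with `<path>`. Its stroke #ff8800 means cut at S733, F1169. After flipping Y the toolpath is (109.3745,80.3835) → (94.6405,61.9799) → (66.9055,58.1093) → (26.1697,68.7719).

Shape 3 is a line segment drawn with `<line>`. Its stroke #ff8800 means cut at S733, F1169. After flipping Y the toolpath is (104.8859,30.3010) → (39.7104,123.6413).

Shape 4 is a closed polygon drawn with `<path>`. Its stroke #ff8800 means cut at S733, F1169. After flipping Y the toolpath is (228.3724,21.0181) → (47.9255,12.2528) → (88.4997,38.5218) → (51.2765,46.0970) → (75.7543,63.2570) → (228.3724,21.0181), returning to the start.

Shape 5 is a regular polygon drawn with `<polygon>`. Its stroke #ff8800 means cut at S733, F1169. After flipping Y the toolpath is (162.6802,81.1385) → (187.3400,109.1334) → (223.9142,101.7748) → (235.8286,66.4213) → (211.1688,38.4264) → (174.5946,45.7850) → (162.6802,81.1385), returning to the start.

Shape 6 is a closed polygon drawn with `<path>`. Its stroke #ff8800 means cut at S733, F1169. After flipping Y the toolpath is (99.4710,53.3128) → (28.6543,122.0593) → (47.7546,14.2324) → (99.4710,53.3128), returning to the start.

(Gcodetools for Inkscape — laser output)
G21
G90
G0 X71.7907 Y79.5319
M4 S733
G1 X125.6755 Y79.5319 F1169
G1 X125.6755 Y30.9512 F1169
G1 X71.7907 Y30.9512 F1169
G1 X71.7907 Y79.5319 F1169
M5
G0 X109.3745 Y80.3835
M4 S733
G1 X94.6405 Y61.9799 F1169
G1 X66.9055 Y58.1093 F1169
G1 X26.1697 Y68.7719 F1169
M5
G0 X104.8859 Y30.3010
M4 S733
G1 X39.7104 Y123.6413 F1169
M5
G0 X228.3724 Y21.0181
M4 S733
G1 X47.9255 Y12.2528 F1169
G1 X88.4997 Y38.5218 F1169
G1 X51.2765 Y46.0970 F1169
G1 X75.7543 Y63.2570 F1169
G1 X228.3724 Y21.0181 F1169
M5
G0 X162.6802 Y81.1385
M4 S733
G1 X187.3400 Y109.1334 F1169
G1 X223.9142 Y101.7748 F1169
G1 X235.8286 Y66.4213 F1169
G1 X211.1688 Y38.4264 F1169
G1 X174.5946 Y45.7850 F1169
G1 X162.6802 Y81.1385 F1169
M5
G0 X99.4710 Y53.3128
M4 S733
G1 X28.6543 Y122.0593 F1169
G1 X47.7546 Y14.2324 F1169
G1 X99.4710 Y53.3128 F1169
M5
G0 X0.0000 Y0.0000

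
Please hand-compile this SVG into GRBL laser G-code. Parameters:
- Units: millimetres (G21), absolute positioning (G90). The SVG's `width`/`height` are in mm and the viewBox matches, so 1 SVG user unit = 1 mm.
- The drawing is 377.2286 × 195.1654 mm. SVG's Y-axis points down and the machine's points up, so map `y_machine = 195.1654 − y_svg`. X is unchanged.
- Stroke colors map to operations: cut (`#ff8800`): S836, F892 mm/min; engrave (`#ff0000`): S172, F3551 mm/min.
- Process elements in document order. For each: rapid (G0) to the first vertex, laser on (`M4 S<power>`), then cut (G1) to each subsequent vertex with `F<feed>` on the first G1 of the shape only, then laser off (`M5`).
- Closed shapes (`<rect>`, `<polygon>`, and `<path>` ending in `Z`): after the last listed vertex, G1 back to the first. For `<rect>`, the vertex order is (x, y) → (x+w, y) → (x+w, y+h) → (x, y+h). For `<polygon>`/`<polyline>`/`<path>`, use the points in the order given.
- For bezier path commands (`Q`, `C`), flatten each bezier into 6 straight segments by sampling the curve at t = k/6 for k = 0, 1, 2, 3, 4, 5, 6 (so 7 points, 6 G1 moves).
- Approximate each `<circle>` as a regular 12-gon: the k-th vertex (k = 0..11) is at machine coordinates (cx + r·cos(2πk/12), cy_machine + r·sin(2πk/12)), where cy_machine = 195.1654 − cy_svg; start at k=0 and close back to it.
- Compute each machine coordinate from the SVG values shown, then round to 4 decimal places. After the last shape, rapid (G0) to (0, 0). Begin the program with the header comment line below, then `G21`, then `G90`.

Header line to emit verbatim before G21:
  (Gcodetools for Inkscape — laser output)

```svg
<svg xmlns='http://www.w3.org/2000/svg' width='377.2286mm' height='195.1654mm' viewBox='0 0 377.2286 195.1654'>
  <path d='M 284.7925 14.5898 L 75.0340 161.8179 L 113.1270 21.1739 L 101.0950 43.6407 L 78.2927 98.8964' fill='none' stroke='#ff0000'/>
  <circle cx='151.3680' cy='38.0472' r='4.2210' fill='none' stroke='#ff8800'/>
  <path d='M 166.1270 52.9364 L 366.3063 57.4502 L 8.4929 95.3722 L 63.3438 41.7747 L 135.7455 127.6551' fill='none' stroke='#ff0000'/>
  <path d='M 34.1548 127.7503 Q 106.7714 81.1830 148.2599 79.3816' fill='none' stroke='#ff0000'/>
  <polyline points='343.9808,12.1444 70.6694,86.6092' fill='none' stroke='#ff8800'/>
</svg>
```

1 u = 1 mm; y_m = 195.1654 − y.

[1] `<path>` open polyline, #ff0000→engrave S172 F3551: (284.7925,180.5756) → (75.0340,33.3475) → (113.1270,173.9915) → (101.0950,151.5247) → (78.2927,96.2690)

[2] `<circle>` circle, #ff8800→cut S836 F892: (155.5890,157.1182) → (155.0235,159.2287) → (153.4785,160.7737) → (151.3680,161.3392) → (149.2575,160.7737) → (147.7125,159.2287) → (147.1470,157.1182) → (147.7125,155.0077) → (149.2575,153.4627) → (151.3680,152.8972) → (153.4785,153.4627) → (155.0235,155.0077) → (155.5890,157.1182) (closed)

[3] `<path>` open polyline, #ff0000→engrave S172 F3551: (166.1270,142.2290) → (366.3063,137.7152) → (8.4929,99.7932) → (63.3438,153.3907) → (135.7455,67.5103)

[4] `<path>` quadratic bezier, #ff0000→engrave S172 F3551: (34.1548,67.4151) → (57.4957,81.6940) → (79.1072,93.4860) → (98.9894,102.7909) → (117.1422,109.6089) → (133.5657,113.9398) → (148.2599,115.7838)

[5] `<polyline>` line segment, #ff8800→cut S836 F892: (343.9808,183.0210) → (70.6694,108.5562)

(Gcodetools for Inkscape — laser output)
G21
G90
G0 X284.7925 Y180.5756
M4 S172
G1 X75.0340 Y33.3475 F3551
G1 X113.1270 Y173.9915
G1 X101.0950 Y151.5247
G1 X78.2927 Y96.2690
M5
G0 X155.5890 Y157.1182
M4 S836
G1 X155.0235 Y159.2287 F892
G1 X153.4785 Y160.7737
G1 X151.3680 Y161.3392
G1 X149.2575 Y160.7737
G1 X147.7125 Y159.2287
G1 X147.1470 Y157.1182
G1 X147.7125 Y155.0077
G1 X149.2575 Y153.4627
G1 X151.3680 Y152.8972
G1 X153.4785 Y153.4627
G1 X155.0235 Y155.0077
G1 X155.5890 Y157.1182
M5
G0 X166.1270 Y142.2290
M4 S172
G1 X366.3063 Y137.7152 F3551
G1 X8.4929 Y99.7932
G1 X63.3438 Y153.3907
G1 X135.7455 Y67.5103
M5
G0 X34.1548 Y67.4151
M4 S172
G1 X57.4957 Y81.6940 F3551
G1 X79.1072 Y93.4860
G1 X98.9894 Y102.7909
G1 X117.1422 Y109.6089
G1 X133.5657 Y113.9398
G1 X148.2599 Y115.7838
M5
G0 X343.9808 Y183.0210
M4 S836
G1 X70.6694 Y108.5562 F892
M5
G0 X0.0000 Y0.0000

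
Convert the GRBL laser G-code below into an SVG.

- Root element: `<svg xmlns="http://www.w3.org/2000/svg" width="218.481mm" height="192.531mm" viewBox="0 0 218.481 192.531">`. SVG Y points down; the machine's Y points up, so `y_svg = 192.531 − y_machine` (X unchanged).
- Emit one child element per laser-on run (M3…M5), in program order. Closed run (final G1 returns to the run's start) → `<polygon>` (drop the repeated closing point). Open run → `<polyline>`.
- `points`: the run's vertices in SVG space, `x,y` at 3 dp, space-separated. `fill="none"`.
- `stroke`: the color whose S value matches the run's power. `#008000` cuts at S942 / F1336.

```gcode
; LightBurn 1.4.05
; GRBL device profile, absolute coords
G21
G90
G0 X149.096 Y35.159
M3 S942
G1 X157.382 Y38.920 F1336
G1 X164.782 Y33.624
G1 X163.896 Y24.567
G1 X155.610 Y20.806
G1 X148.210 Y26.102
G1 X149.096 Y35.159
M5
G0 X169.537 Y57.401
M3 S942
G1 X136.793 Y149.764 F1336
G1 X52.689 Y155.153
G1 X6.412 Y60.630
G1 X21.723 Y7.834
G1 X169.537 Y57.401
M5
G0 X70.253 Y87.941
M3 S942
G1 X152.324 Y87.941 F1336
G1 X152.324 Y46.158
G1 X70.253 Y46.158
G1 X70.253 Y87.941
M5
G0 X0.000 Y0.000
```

<svg xmlns="http://www.w3.org/2000/svg" width="218.481mm" height="192.531mm" viewBox="0 0 218.481 192.531">
  <polygon points="149.096,157.372 157.382,153.611 164.782,158.907 163.896,167.964 155.610,171.725 148.210,166.429" fill="none" stroke="#008000"/>
  <polygon points="169.537,135.130 136.793,42.767 52.689,37.378 6.412,131.901 21.723,184.697" fill="none" stroke="#008000"/>
  <polygon points="70.253,104.590 152.324,104.590 152.324,146.373 70.253,146.373" fill="none" stroke="#008000"/>
</svg>

Each laser-on run becomes one SVG element. Flip Y back into SVG space with y_svg = 192.531 − y_machine. Every run uses S942, so all elements get stroke `#008000` (cut).

Run 1: The run returns to its start, so emit a `<polygon>` with points (Y-flipped): 149.096,157.372 157.382,153.611 164.782,158.907 163.896,167.964 155.610,171.725 148.210,166.429.

Run 2: The run returns to its start, so emit a `<polygon>` with points (Y-flipped): 169.537,135.130 136.793,42.767 52.689,37.378 6.412,131.901 21.723,184.697.

Run 3: The run returns to its start, so emit a `<polygon>` with points (Y-flipped): 70.253,104.590 152.324,104.590 152.324,146.373 70.253,146.373.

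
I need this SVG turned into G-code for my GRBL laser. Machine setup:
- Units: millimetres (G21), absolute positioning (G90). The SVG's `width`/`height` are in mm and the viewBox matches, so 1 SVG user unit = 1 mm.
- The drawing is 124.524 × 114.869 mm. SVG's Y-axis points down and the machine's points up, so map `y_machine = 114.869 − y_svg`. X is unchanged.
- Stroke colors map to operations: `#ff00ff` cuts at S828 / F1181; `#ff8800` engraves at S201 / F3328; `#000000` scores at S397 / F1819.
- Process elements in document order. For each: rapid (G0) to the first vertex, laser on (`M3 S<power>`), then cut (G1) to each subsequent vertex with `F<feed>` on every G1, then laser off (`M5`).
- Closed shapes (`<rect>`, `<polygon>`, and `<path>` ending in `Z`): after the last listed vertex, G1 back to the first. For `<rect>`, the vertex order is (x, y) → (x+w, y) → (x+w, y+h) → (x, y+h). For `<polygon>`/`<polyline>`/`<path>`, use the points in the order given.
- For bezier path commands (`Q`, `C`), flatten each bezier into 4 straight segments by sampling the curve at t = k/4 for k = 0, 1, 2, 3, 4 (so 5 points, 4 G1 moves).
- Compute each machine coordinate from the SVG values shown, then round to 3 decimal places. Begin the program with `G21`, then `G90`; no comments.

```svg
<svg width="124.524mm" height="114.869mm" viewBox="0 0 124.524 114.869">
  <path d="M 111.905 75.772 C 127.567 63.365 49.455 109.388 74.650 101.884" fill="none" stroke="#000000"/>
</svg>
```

G21
G90
G0 X111.905 Y39.097
M3 S397
G1 X109.148 Y39.196 F1819
G1 X89.703 Y27.880 F1819
G1 X72.044 Y15.644 F1819
G1 X74.650 Y12.985 F1819
M5

1 u = 1 mm; y_m = 114.869 − y.

[1] `<path>` cubic bezier, #000000→score S397 F1819: (111.905,39.097) → (109.148,39.196) → (89.703,27.880) → (72.044,15.644) → (74.650,12.985)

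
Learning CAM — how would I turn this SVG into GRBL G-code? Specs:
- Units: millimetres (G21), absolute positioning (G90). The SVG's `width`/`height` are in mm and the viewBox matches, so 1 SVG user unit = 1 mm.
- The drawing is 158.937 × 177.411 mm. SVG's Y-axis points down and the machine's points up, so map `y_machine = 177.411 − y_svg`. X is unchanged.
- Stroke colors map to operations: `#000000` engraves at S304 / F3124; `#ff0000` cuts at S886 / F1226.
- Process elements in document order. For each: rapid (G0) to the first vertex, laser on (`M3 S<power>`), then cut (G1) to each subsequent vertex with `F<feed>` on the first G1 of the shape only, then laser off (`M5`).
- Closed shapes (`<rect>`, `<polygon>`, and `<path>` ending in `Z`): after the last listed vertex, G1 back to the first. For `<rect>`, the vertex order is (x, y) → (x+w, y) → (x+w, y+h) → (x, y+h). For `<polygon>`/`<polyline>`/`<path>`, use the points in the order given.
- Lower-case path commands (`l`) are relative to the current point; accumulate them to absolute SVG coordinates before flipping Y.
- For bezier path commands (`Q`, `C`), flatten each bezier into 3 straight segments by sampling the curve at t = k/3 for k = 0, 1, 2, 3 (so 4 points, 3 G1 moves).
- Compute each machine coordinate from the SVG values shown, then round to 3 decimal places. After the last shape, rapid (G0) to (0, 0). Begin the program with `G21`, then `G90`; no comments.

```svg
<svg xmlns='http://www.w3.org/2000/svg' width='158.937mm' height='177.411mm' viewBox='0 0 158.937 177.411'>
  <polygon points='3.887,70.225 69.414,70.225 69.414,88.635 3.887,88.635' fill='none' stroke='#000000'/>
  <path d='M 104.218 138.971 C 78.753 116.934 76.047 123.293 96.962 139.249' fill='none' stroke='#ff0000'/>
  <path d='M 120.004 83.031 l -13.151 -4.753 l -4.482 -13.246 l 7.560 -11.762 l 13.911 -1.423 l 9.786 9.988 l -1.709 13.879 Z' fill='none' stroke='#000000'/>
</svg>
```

Since the viewBox matches the mm dimensions, user units are millimetres directly. The only transform is the Y-flip y_m = 177.411 − y_svg.

Shape 1 is a rectangle drawn with `<polygon>`. Its stroke #000000 means engrave at S304, F3124. After flipping Y the toolpath is (3.887,107.186) → (69.414,107.186) → (69.414,88.776) → (3.887,88.776) → (3.887,107.186), returning to the start.

Shape 2 is a cubic bezier drawn with `<path>`. Its stroke #ff0000 means cut at S886, F1226. After flipping Y the toolpath is (104.218,38.440) → (86.371,51.708) → (83.889,50.223) → (96.962,38.162).

Shape 3 is a regular polygon drawn with `<path>`. Its stroke #000000 means engrave at S304, F3124. After flipping Y the toolpath is (120.004,94.380) → (106.853,99.133) → (102.371,112.379) → (109.931,124.141) → (123.842,125.564) → (133.628,115.576) → (131.919,101.697) → (120.004,94.380), returning to the start.

G21
G90
G0 X3.887 Y107.186
M3 S304
G1 X69.414 Y107.186 F3124
G1 X69.414 Y88.776
G1 X3.887 Y88.776
G1 X3.887 Y107.186
M5
G0 X104.218 Y38.440
M3 S886
G1 X86.371 Y51.708 F1226
G1 X83.889 Y50.223
G1 X96.962 Y38.162
M5
G0 X120.004 Y94.380
M3 S304
G1 X106.853 Y99.133 F3124
G1 X102.371 Y112.379
G1 X109.931 Y124.141
G1 X123.842 Y125.564
G1 X133.628 Y115.576
G1 X131.919 Y101.697
G1 X120.004 Y94.380
M5
G0 X0.000 Y0.000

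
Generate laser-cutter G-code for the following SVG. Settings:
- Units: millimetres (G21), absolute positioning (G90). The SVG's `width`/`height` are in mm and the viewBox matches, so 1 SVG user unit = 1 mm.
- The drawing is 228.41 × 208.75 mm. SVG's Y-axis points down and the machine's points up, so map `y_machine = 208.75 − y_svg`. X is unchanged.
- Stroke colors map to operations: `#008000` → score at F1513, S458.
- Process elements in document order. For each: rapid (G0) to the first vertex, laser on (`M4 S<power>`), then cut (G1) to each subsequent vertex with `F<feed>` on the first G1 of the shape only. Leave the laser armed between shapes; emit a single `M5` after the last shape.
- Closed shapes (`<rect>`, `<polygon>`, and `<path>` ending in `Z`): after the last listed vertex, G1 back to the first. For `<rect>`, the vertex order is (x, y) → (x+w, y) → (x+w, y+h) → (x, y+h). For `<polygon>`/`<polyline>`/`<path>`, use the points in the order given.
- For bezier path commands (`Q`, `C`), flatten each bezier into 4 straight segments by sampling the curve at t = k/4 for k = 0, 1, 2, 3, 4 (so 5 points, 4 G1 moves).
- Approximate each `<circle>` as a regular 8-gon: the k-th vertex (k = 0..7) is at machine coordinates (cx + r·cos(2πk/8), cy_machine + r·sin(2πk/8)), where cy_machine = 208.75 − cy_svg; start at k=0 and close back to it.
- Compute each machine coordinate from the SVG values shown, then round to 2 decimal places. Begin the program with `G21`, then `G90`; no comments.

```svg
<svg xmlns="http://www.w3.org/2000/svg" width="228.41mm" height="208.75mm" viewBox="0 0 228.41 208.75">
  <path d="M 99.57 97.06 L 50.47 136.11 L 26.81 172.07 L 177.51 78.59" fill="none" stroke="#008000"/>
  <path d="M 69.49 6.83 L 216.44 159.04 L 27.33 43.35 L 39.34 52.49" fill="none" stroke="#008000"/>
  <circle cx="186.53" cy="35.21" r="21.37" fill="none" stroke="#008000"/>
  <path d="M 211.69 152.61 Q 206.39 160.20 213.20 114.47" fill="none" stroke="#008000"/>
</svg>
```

G21
G90
G0 X99.57 Y111.69
M4 S458
G1 X50.47 Y72.64 F1513
G1 X26.81 Y36.68
G1 X177.51 Y130.16
G0 X69.49 Y201.92
M4 S458
G1 X216.44 Y49.71 F1513
G1 X27.33 Y165.40
G1 X39.34 Y156.26
G0 X207.90 Y173.54
M4 S458
G1 X201.64 Y188.65 F1513
G1 X186.53 Y194.91
G1 X171.42 Y188.65
G1 X165.16 Y173.54
G1 X171.42 Y158.43
G1 X186.53 Y152.17
G1 X201.64 Y158.43
G1 X207.90 Y173.54
G0 X211.69 Y56.14
M4 S458
G1 X209.80 Y55.68 F1513
G1 X209.42 Y61.88
G1 X210.55 Y74.75
G1 X213.20 Y94.28
M5

Since the viewBox matches the mm dimensions, user units are millimetres directly. The only transform is the Y-flip y_m = 208.75 − y_svg.

Shape 1 is a open polyline drawn with `<path>`. Its stroke #008000 means score at S458, F1513. After flipping Y the toolpath is (99.57,111.69) → (50.47,72.64) → (26.81,36.68) → (177.51,130.16).

Shape 2 is a open polyline drawn with `<path>`. Its stroke #008000 means score at S458, F1513. After flipping Y the toolpath is (69.49,201.92) → (216.44,49.71) → (27.33,165.40) → (39.34,156.26).

Shape 3 is a circle drawn with `<circle>`. Its stroke #008000 means score at S458, F1513. After flipping Y the toolpath is (207.90,173.54) → (201.64,188.65) → (186.53,194.91) → (171.42,188.65) → (165.16,173.54) → (171.42,158.43) → (186.53,152.17) → (201.64,158.43) → (207.90,173.54), returning to the start.

Shape 4 is a quadratic bezier drawn with `<path>`. Its stroke #008000 means score at S458, F1513. After flipping Y the toolpath is (211.69,56.14) → (209.80,55.68) → (209.42,61.88) → (210.55,74.75) → (213.20,94.28).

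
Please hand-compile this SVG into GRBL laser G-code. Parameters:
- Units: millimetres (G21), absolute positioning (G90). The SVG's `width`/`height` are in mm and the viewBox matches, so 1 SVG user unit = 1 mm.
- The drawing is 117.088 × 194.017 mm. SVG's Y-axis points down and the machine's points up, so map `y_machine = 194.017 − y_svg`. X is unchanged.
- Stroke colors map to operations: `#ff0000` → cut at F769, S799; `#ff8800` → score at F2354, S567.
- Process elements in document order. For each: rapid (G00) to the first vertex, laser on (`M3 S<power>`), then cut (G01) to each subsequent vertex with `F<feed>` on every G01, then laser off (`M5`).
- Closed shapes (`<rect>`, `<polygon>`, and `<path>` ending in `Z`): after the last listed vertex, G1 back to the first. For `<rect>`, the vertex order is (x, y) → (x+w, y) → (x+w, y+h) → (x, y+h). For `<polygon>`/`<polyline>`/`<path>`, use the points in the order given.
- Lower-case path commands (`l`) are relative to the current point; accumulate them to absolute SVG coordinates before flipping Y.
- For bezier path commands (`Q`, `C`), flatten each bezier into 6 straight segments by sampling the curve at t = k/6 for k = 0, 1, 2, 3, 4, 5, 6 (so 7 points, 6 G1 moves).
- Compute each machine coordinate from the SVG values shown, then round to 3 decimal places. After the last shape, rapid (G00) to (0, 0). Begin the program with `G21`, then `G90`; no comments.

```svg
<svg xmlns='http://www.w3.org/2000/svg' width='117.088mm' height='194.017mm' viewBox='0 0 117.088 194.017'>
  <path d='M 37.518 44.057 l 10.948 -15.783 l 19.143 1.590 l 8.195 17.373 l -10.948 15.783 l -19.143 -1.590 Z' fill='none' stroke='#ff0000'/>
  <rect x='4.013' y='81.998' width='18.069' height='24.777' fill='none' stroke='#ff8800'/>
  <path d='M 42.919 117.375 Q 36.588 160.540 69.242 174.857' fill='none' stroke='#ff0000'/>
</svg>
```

Since the viewBox matches the mm dimensions, user units are millimetres directly. The only transform is the Y-flip y_m = 194.017 − y_svg.

Shape 1 is a regular polygon drawn with `<path>`. Its stroke #ff0000 means cut at S799, F769. After flipping Y the toolpath is (37.518,149.960) → (48.466,165.743) → (67.609,164.153) → (75.804,146.780) → (64.856,130.997) → (45.713,132.587) → (37.518,149.960), returning to the start.

Shape 2 is a rectangle drawn with `<rect>`. Its stroke #ff8800 means score at S567, F2354. After flipping Y the toolpath is (4.013,112.019) → (22.082,112.019) → (22.082,87.242) → (4.013,87.242) → (4.013,112.019), returning to the start.

Shape 3 is a quadratic bezier drawn with `<path>`. Its stroke #ff0000 means cut at S799, F769. After flipping Y the toolpath is (42.919,76.642) → (41.892,63.055) → (43.030,51.071) → (46.334,40.689) → (51.804,31.910) → (59.440,24.734) → (69.242,19.160).

G21
G90
G00 X37.518 Y149.960
M3 S799
G01 X48.466 Y165.743 F769
G01 X67.609 Y164.153 F769
G01 X75.804 Y146.780 F769
G01 X64.856 Y130.997 F769
G01 X45.713 Y132.587 F769
G01 X37.518 Y149.960 F769
M5
G00 X4.013 Y112.019
M3 S567
G01 X22.082 Y112.019 F2354
G01 X22.082 Y87.242 F2354
G01 X4.013 Y87.242 F2354
G01 X4.013 Y112.019 F2354
M5
G00 X42.919 Y76.642
M3 S799
G01 X41.892 Y63.055 F769
G01 X43.030 Y51.071 F769
G01 X46.334 Y40.689 F769
G01 X51.804 Y31.910 F769
G01 X59.440 Y24.734 F769
G01 X69.242 Y19.160 F769
M5
G00 X0.000 Y0.000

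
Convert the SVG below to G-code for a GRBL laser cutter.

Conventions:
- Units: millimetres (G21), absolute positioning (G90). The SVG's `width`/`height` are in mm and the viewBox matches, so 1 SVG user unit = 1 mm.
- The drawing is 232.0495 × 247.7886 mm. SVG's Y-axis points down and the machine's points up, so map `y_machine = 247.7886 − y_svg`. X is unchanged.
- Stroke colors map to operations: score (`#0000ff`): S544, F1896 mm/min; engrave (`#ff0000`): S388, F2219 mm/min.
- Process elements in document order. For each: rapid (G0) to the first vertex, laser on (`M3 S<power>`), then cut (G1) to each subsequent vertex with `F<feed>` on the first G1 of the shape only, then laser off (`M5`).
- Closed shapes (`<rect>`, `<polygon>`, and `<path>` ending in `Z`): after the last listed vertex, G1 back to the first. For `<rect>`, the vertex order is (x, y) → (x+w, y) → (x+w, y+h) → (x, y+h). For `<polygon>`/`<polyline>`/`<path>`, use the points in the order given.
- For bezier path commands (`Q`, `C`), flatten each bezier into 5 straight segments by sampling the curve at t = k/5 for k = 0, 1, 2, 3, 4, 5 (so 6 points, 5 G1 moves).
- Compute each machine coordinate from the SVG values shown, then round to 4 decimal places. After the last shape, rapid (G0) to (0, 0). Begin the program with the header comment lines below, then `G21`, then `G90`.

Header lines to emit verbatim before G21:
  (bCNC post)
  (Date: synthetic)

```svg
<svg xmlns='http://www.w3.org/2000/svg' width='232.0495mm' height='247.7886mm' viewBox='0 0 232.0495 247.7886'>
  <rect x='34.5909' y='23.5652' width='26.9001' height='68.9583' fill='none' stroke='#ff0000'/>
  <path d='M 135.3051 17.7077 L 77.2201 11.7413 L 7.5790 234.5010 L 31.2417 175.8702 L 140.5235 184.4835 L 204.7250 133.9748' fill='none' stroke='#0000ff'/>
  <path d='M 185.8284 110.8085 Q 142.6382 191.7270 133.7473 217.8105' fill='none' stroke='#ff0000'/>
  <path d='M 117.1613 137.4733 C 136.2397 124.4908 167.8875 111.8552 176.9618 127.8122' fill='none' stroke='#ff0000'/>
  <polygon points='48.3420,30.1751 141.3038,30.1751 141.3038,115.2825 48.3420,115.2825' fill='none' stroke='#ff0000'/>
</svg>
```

Since the viewBox matches the mm dimensions, user units are millimetres directly. The only transform is the Y-flip y_m = 247.7886 − y_svg.

Shape 1 is a rectangle drawn with `<rect>`. Its stroke #ff0000 means engrave at S388, F2219. After flipping Y the toolpath is (34.5909,224.2234) → (61.4910,224.2234) → (61.4910,155.2651) → (34.5909,155.2651) → (34.5909,224.2234), returning to the start.

Shape 2 is a open polyline drawn with `<path>`. Its stroke #0000ff means score at S544, F1896. After flipping Y the toolpath is (135.3051,230.0809) → (77.2201,236.0473) → (7.5790,13.2876) → (31.2417,71.9184) → (140.5235,63.3051) → (204.7250,113.8138).

Shape 3 is a quadratic bezier drawn with `<path>`. Its stroke #ff0000 means engrave at S388, F2219. After flipping Y the toolpath is (185.8284,136.9801) → (169.9243,106.8061) → (156.7641,81.0189) → (146.3479,59.6185) → (138.6756,42.6049) → (133.7473,29.9781).

Shape 4 is a cubic bezier drawn with `<path>`. Its stroke #ff0000 means engrave at S388, F2219. After flipping Y the toolpath is (117.1613,110.3153) → (129.8355,117.8372) → (143.8395,123.9201) → (157.4865,127.2081) → (169.0895,126.3455) → (176.9618,119.9764).

Shape 5 is a rectangle drawn with `<polygon>`. Its stroke #ff0000 means engrave at S388, F2219. After flipping Y the toolpath is (48.3420,217.6135) → (141.3038,217.6135) → (141.3038,132.5061) → (48.3420,132.5061) → (48.3420,217.6135), returning to the start.

(bCNC post)
(Date: synthetic)
G21
G90
G0 X34.5909 Y224.2234
M3 S388
G1 X61.4910 Y224.2234 F2219
G1 X61.4910 Y155.2651
G1 X34.5909 Y155.2651
G1 X34.5909 Y224.2234
M5
G0 X135.3051 Y230.0809
M3 S544
G1 X77.2201 Y236.0473 F1896
G1 X7.5790 Y13.2876
G1 X31.2417 Y71.9184
G1 X140.5235 Y63.3051
G1 X204.7250 Y113.8138
M5
G0 X185.8284 Y136.9801
M3 S388
G1 X169.9243 Y106.8061 F2219
G1 X156.7641 Y81.0189
G1 X146.3479 Y59.6185
G1 X138.6756 Y42.6049
G1 X133.7473 Y29.9781
M5
G0 X117.1613 Y110.3153
M3 S388
G1 X129.8355 Y117.8372 F2219
G1 X143.8395 Y123.9201
G1 X157.4865 Y127.2081
G1 X169.0895 Y126.3455
G1 X176.9618 Y119.9764
M5
G0 X48.3420 Y217.6135
M3 S388
G1 X141.3038 Y217.6135 F2219
G1 X141.3038 Y132.5061
G1 X48.3420 Y132.5061
G1 X48.3420 Y217.6135
M5
G0 X0.0000 Y0.0000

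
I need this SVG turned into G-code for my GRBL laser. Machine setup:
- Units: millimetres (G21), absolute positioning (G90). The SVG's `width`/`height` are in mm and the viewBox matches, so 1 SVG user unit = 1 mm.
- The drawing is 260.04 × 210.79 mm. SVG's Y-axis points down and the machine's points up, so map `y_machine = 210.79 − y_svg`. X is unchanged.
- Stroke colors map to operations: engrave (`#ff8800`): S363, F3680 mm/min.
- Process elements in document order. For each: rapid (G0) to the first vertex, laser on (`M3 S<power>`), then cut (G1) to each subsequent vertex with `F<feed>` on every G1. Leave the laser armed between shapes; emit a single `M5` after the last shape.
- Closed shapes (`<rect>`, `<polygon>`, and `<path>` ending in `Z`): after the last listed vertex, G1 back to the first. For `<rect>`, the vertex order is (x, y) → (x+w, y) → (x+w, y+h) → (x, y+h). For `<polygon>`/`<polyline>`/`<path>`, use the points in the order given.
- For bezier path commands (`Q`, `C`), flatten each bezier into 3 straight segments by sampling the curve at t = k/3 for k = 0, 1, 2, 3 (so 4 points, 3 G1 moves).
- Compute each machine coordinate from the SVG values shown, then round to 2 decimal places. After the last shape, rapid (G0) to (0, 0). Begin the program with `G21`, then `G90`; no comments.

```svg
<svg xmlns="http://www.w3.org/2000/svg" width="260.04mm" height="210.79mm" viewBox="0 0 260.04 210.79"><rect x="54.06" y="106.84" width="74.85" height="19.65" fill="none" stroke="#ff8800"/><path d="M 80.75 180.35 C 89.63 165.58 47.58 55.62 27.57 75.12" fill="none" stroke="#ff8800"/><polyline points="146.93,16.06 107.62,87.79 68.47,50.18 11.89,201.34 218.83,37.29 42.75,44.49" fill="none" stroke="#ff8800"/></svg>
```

1 u = 1 mm; y_m = 210.79 − y.

[1] `<rect>` rectangle, #ff8800→engrave S363 F3680: (54.06,103.95) → (128.91,103.95) → (128.91,84.30) → (54.06,84.30) → (54.06,103.95) (closed)

[2] `<path>` cubic bezier, #ff8800→engrave S363 F3680: (80.75,30.44) → (75.36,68.62) → (52.22,120.34) → (27.57,135.67)

[3] `<polyline>` open polyline, #ff8800→engrave S363 F3680: (146.93,194.73) → (107.62,123.00) → (68.47,160.61) → (11.89,9.45) → (218.83,173.50) → (42.75,166.30)

G21
G90
G0 X54.06 Y103.95
M3 S363
G1 X128.91 Y103.95 F3680
G1 X128.91 Y84.30 F3680
G1 X54.06 Y84.30 F3680
G1 X54.06 Y103.95 F3680
G0 X80.75 Y30.44
M3 S363
G1 X75.36 Y68.62 F3680
G1 X52.22 Y120.34 F3680
G1 X27.57 Y135.67 F3680
G0 X146.93 Y194.73
M3 S363
G1 X107.62 Y123.00 F3680
G1 X68.47 Y160.61 F3680
G1 X11.89 Y9.45 F3680
G1 X218.83 Y173.50 F3680
G1 X42.75 Y166.30 F3680
M5
G0 X0.00 Y0.00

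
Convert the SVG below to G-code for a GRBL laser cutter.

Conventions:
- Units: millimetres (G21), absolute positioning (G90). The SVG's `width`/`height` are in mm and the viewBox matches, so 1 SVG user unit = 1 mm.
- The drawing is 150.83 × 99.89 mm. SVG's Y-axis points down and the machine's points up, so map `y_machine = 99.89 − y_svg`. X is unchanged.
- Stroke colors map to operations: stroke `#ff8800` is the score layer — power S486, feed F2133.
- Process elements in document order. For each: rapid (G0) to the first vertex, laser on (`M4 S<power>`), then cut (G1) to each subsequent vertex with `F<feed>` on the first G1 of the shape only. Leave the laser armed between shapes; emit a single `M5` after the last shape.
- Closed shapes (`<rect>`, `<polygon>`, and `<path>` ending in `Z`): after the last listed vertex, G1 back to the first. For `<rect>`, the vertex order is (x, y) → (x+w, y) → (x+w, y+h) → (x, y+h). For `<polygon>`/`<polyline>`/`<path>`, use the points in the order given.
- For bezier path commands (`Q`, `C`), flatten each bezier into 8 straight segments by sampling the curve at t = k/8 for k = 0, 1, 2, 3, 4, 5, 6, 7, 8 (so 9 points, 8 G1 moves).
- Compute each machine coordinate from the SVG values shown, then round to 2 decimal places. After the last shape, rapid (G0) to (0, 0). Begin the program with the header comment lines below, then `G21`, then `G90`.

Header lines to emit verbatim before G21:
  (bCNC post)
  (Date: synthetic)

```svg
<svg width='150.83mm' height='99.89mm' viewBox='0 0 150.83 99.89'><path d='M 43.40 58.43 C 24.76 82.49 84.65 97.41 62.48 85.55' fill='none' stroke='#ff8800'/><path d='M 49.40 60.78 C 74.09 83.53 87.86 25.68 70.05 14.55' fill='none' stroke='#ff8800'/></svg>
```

(bCNC post)
(Date: synthetic)
G21
G90
G0 X43.40 Y41.46
M4 S486
G1 X39.78 Y32.90 F2133
G1 X41.64 Y25.40
G1 X47.09 Y19.18
G1 X54.26 Y14.43
G1 X61.27 Y11.37
G1 X66.23 Y10.19
G1 X67.26 Y11.11
G1 X62.48 Y14.34
G0 X49.40 Y39.11
M4 S486
G1 X58.11 Y34.11 F2133
G1 X65.55 Y35.17
G1 X71.48 Y40.81
G1 X75.66 Y49.52
G1 X77.85 Y59.82
G1 X77.81 Y70.22
G1 X75.29 Y79.22
G1 X70.05 Y85.34
M5
G0 X0.00 Y0.00

1 u = 1 mm; y_m = 99.89 − y.

[1] `<path>` cubic bezier, #ff8800→score S486 F2133: (43.40,41.46) → (39.78,32.90) → (41.64,25.40) → (47.09,19.18) → (54.26,14.43) → (61.27,11.37) → (66.23,10.19) → (67.26,11.11) → (62.48,14.34)

[2] `<path>` cubic bezier, #ff8800→score S486 F2133: (49.40,39.11) → (58.11,34.11) → (65.55,35.17) → (71.48,40.81) → (75.66,49.52) → (77.85,59.82) → (77.81,70.22) → (75.29,79.22) → (70.05,85.34)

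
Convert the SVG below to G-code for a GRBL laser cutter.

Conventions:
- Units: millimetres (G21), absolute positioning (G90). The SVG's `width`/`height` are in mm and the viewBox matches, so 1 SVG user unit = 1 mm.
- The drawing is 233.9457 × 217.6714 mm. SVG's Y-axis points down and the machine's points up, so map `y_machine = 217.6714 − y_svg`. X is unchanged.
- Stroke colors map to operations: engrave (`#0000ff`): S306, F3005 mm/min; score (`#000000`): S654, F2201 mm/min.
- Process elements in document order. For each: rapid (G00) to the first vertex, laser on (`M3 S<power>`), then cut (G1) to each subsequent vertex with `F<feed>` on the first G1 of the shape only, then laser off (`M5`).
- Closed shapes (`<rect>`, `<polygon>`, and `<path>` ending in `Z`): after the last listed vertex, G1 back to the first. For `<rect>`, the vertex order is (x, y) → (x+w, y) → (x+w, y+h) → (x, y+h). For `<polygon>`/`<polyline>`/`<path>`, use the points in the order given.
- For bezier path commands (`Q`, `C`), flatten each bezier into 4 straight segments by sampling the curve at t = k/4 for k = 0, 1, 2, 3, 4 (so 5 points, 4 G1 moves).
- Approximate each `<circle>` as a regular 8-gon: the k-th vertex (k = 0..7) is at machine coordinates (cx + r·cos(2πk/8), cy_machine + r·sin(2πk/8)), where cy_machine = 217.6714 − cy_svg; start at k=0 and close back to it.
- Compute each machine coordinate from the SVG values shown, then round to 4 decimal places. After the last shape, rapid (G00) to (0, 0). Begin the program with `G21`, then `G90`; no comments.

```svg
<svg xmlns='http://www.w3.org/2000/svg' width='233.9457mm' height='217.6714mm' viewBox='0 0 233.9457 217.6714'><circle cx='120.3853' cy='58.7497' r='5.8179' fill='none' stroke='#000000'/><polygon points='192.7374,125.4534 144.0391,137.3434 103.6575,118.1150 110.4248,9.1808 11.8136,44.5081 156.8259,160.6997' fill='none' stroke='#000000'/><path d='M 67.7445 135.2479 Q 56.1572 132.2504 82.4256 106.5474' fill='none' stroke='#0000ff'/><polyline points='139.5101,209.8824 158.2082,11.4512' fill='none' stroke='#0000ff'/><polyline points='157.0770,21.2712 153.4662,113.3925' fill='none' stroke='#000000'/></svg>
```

viewBox `0 0 233.9457 217.6714` with mm width/height → 1 unit = 1 mm. Flip: y_m = 217.6714 − y_svg.

**Shape 1** — `<circle>` circle, stroke `#000000` → score (S654, F2201). Machine vertices: (126.2032,158.9217) → (124.4992,163.0356) → (120.3853,164.7396) → (116.2714,163.0356) → (114.5674,158.9217) → (116.2714,154.8078) → (120.3853,153.1038) → (124.4992,154.8078) → (126.2032,158.9217). Closed: final G1 returns to the first vertex.

**Shape 2** — `<polygon>` closed polygon, stroke `#000000` → score (S654, F2201). Machine vertices: (192.7374,92.2180) → (144.0391,80.3280) → (103.6575,99.5564) → (110.4248,208.4906) → (11.8136,173.1633) → (156.8259,56.9717) → (192.7374,92.2180). Closed: final G1 returns to the first vertex.

**Shape 3** — `<path>` quadratic bezier, stroke `#0000ff` → engrave (S306, F3005). Control points (SVG): P0=(67.7445,135.2479), P1=(56.1572,132.2504), P2=(82.4256,106.5474); sampled at t=k/4. Machine vertices: (67.7445,82.4235) → (64.3168,85.3413) → (65.6211,91.0974) → (71.6574,99.6916) → (82.4256,111.1240). Open path.

**Shape 4** — `<polyline>` line segment, stroke `#0000ff` → engrave (S306, F3005). Machine vertices: (139.5101,7.7890) → (158.2082,206.2202). Open path.

**Shape 5** — `<polyline>` line segment, stroke `#000000` → score (S654, F2201). Machine vertices: (157.0770,196.4002) → (153.4662,104.2789). Open path.

G21
G90
G00 X126.2032 Y158.9217
M3 S654
G1 X124.4992 Y163.0356 F2201
G1 X120.3853 Y164.7396
G1 X116.2714 Y163.0356
G1 X114.5674 Y158.9217
G1 X116.2714 Y154.8078
G1 X120.3853 Y153.1038
G1 X124.4992 Y154.8078
G1 X126.2032 Y158.9217
M5
G00 X192.7374 Y92.2180
M3 S654
G1 X144.0391 Y80.3280 F2201
G1 X103.6575 Y99.5564
G1 X110.4248 Y208.4906
G1 X11.8136 Y173.1633
G1 X156.8259 Y56.9717
G1 X192.7374 Y92.2180
M5
G00 X67.7445 Y82.4235
M3 S306
G1 X64.3168 Y85.3413 F3005
G1 X65.6211 Y91.0974
G1 X71.6574 Y99.6916
G1 X82.4256 Y111.1240
M5
G00 X139.5101 Y7.7890
M3 S306
G1 X158.2082 Y206.2202 F3005
M5
G00 X157.0770 Y196.4002
M3 S654
G1 X153.4662 Y104.2789 F2201
M5
G00 X0.0000 Y0.0000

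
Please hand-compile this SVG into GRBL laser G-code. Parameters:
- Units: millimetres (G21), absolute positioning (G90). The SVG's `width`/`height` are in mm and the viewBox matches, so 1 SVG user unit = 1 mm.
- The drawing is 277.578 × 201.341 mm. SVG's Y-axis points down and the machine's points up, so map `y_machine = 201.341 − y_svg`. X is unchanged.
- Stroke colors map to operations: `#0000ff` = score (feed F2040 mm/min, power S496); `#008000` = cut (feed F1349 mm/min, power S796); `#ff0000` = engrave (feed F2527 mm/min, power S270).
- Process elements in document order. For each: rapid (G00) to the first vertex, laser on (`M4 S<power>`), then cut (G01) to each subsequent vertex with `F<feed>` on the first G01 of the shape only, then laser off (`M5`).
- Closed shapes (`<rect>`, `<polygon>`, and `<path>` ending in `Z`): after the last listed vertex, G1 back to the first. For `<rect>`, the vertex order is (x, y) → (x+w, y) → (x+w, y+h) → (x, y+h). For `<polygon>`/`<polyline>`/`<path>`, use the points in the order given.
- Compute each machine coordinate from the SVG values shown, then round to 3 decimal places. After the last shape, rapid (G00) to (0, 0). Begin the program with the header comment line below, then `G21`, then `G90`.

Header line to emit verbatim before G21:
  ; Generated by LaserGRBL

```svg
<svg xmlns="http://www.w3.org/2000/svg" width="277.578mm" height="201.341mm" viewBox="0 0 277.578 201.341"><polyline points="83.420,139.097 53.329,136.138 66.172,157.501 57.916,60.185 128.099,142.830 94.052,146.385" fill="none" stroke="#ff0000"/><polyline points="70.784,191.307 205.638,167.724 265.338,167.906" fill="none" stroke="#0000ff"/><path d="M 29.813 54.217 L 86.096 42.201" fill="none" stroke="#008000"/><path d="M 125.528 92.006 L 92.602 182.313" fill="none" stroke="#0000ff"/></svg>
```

; Generated by LaserGRBL
G21
G90
G00 X83.420 Y62.244
M4 S270
G01 X53.329 Y65.203 F2527
G01 X66.172 Y43.840
G01 X57.916 Y141.156
G01 X128.099 Y58.511
G01 X94.052 Y54.956
M5
G00 X70.784 Y10.034
M4 S496
G01 X205.638 Y33.617 F2040
G01 X265.338 Y33.435
M5
G00 X29.813 Y147.124
M4 S796
G01 X86.096 Y159.140 F1349
M5
G00 X125.528 Y109.335
M4 S496
G01 X92.602 Y19.028 F2040
M5
G00 X0.000 Y0.000

1 u = 1 mm; y_m = 201.341 − y.

[1] `<polyline>` open polyline, #ff0000→engrave S270 F2527: (83.420,62.244) → (53.329,65.203) → (66.172,43.840) → (57.916,141.156) → (128.099,58.511) → (94.052,54.956)

[2] `<polyline>` open polyline, #0000ff→score S496 F2040: (70.784,10.034) → (205.638,33.617) → (265.338,33.435)

[3] `<path>` line segment, #008000→cut S796 F1349: (29.813,147.124) → (86.096,159.140)

[4] `<path>` line segment, #0000ff→score S496 F2040: (125.528,109.335) → (92.602,19.028)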